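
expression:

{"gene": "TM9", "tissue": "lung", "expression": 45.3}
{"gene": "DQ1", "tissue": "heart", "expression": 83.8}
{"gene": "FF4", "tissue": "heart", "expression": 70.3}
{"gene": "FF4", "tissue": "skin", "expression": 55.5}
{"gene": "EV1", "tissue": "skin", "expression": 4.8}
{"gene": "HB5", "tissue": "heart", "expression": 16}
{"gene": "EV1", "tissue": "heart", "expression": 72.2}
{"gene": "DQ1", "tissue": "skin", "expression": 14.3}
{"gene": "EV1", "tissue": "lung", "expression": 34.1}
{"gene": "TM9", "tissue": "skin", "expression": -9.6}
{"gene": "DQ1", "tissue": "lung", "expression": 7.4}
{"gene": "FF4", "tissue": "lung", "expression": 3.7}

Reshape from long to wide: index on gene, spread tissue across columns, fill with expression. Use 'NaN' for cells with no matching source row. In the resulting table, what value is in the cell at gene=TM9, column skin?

-9.6

The long row with gene=TM9, tissue=skin has expression=-9.6.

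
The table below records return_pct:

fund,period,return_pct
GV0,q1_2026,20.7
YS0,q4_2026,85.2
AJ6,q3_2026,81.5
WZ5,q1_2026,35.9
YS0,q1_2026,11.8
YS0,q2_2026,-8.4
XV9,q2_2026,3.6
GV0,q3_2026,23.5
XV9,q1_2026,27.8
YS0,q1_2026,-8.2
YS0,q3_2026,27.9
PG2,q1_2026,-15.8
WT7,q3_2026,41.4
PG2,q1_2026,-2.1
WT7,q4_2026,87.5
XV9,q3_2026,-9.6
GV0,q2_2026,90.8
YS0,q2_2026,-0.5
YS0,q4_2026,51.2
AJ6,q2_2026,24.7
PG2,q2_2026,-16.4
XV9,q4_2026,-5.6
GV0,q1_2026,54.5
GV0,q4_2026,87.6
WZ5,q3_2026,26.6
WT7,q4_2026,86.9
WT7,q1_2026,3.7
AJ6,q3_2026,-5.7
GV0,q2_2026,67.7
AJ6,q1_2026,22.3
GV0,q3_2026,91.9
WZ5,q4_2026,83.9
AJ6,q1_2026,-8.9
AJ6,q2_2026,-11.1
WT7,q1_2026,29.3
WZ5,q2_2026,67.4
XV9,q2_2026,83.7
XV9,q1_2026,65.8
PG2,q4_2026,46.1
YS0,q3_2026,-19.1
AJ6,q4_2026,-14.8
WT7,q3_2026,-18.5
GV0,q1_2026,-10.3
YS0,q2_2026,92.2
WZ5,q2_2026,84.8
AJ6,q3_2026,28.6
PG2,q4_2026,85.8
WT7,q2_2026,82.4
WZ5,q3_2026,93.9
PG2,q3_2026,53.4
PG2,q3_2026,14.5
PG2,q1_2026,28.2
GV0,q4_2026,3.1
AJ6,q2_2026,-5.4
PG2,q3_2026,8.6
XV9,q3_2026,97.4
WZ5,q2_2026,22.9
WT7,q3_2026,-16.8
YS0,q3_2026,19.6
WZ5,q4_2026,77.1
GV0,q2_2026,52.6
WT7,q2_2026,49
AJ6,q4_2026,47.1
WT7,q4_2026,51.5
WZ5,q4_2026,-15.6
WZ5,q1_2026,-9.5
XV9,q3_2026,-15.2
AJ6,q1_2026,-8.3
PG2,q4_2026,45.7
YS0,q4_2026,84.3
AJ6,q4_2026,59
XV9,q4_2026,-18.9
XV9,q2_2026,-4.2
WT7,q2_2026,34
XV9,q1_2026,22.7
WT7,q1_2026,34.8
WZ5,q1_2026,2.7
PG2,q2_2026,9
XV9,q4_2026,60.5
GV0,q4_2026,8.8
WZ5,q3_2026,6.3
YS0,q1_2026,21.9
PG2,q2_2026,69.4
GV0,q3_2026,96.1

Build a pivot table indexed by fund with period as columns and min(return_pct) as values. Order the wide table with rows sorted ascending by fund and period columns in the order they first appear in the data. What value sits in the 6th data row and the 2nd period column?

With rows sorted ascending by fund, row 6 is fund=XV9. period columns in first-appearance order: q1_2026, q4_2026, q3_2026, q2_2026; column 2 is q4_2026.
Long rows with fund=XV9, period=q4_2026: min(-5.6, -18.9, 60.5) = -18.9.

-18.9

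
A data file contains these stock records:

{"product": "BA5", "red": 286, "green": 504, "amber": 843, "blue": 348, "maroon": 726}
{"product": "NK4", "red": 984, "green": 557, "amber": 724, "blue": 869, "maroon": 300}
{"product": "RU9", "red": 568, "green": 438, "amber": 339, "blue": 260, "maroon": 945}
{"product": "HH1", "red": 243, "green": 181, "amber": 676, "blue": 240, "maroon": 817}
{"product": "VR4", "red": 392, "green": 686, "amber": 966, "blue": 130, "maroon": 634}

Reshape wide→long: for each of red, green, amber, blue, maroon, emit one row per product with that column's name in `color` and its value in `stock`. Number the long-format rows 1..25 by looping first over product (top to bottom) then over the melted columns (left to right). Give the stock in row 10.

300

25 rows total (5 × 5). Row 10: index ⌊(10-1)/5⌋ = 1 into product → NK4; (10-1) mod 5 = 4 into the melted columns → maroon.
So row 10 is (NK4, maroon, 300); stock = 300.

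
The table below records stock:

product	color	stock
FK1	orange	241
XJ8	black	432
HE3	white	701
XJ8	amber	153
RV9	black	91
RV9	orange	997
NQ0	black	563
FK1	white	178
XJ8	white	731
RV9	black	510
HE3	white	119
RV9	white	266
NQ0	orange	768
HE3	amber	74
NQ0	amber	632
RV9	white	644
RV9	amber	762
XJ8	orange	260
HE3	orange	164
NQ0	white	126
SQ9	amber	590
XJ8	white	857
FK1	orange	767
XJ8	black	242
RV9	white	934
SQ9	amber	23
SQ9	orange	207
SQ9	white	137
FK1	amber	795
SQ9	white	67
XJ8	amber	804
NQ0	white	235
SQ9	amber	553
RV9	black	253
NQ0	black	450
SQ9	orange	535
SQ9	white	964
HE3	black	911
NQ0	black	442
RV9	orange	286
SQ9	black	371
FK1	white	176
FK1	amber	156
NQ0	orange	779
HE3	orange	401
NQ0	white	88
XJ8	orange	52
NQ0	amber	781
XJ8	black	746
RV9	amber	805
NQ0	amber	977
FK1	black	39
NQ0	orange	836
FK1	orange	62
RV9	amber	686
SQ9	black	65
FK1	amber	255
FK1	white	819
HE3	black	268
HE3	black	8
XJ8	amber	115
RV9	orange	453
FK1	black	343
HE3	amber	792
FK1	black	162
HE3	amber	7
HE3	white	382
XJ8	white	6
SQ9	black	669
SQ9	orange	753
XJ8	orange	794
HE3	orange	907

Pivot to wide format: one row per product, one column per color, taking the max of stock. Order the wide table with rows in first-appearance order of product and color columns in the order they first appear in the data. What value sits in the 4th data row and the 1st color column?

With rows in first-appearance order of product, row 4 is product=RV9. color columns in first-appearance order: orange, black, white, amber; column 1 is orange.
Long rows with product=RV9, color=orange: max(997, 286, 453) = 997.

997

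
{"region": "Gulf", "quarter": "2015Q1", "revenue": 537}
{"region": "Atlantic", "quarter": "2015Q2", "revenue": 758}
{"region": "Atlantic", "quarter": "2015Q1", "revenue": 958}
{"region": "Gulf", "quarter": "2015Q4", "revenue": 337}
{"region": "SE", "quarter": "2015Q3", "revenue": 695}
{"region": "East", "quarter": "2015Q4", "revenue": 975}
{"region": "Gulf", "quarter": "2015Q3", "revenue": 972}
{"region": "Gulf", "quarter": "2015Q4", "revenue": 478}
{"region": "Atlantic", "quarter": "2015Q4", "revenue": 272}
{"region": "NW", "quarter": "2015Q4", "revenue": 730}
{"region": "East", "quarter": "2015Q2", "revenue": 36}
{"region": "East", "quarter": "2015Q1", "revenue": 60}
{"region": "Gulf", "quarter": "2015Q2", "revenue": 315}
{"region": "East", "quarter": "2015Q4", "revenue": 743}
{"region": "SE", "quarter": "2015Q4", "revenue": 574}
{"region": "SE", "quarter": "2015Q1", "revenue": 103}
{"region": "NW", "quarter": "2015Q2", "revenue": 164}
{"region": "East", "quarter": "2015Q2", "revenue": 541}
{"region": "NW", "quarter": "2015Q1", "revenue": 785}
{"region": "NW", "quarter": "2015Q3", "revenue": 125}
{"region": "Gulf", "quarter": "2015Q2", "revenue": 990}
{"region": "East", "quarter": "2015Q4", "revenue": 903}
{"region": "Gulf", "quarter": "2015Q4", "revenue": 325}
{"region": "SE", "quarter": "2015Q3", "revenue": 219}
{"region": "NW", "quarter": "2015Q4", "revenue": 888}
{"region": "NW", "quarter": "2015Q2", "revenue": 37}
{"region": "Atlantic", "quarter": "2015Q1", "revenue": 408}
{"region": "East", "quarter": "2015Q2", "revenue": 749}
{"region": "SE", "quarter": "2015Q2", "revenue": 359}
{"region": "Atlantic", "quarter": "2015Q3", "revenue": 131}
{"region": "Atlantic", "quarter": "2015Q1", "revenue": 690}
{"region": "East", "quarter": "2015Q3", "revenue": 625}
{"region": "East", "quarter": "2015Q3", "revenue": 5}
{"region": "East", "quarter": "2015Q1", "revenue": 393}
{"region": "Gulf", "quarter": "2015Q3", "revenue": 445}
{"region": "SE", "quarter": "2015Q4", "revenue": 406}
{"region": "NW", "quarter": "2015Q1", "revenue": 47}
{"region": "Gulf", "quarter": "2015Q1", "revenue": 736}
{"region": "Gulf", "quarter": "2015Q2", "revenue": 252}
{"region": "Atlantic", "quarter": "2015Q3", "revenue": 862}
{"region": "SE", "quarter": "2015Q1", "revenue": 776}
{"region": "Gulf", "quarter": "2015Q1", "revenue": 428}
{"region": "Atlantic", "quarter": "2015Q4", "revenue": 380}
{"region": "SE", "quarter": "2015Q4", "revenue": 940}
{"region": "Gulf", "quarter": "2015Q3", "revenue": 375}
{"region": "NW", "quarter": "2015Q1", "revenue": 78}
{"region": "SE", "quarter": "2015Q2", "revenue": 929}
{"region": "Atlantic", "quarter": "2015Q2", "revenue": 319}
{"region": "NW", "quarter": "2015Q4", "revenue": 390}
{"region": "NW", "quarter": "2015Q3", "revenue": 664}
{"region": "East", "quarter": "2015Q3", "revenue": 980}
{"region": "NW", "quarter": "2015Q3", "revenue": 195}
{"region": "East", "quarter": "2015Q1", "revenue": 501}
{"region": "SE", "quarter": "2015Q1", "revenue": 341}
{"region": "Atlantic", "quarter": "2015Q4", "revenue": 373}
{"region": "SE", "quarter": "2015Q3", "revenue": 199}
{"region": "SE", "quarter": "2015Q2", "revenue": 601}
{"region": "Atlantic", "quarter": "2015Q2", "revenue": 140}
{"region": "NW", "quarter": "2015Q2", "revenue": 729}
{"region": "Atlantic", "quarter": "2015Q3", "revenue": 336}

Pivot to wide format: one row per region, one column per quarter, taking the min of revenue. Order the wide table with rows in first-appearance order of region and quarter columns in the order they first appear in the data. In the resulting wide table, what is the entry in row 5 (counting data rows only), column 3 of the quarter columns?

With rows in first-appearance order of region, row 5 is region=NW. quarter columns in first-appearance order: 2015Q1, 2015Q2, 2015Q4, 2015Q3; column 3 is 2015Q4.
Long rows with region=NW, quarter=2015Q4: min(730, 888, 390) = 390.

390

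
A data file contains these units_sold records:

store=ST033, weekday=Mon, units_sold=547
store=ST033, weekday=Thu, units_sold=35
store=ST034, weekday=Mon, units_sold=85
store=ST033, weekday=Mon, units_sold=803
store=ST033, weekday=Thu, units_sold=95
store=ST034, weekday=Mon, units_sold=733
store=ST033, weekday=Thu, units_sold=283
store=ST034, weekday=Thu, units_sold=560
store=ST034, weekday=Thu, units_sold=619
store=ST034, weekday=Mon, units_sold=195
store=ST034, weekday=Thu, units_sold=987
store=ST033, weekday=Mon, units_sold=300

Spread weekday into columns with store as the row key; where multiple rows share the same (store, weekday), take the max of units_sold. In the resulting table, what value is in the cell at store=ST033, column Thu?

Rows with store=ST033 and weekday=Thu: units_sold values are 35, 95, 283.
max(35, 95, 283) = 283.

283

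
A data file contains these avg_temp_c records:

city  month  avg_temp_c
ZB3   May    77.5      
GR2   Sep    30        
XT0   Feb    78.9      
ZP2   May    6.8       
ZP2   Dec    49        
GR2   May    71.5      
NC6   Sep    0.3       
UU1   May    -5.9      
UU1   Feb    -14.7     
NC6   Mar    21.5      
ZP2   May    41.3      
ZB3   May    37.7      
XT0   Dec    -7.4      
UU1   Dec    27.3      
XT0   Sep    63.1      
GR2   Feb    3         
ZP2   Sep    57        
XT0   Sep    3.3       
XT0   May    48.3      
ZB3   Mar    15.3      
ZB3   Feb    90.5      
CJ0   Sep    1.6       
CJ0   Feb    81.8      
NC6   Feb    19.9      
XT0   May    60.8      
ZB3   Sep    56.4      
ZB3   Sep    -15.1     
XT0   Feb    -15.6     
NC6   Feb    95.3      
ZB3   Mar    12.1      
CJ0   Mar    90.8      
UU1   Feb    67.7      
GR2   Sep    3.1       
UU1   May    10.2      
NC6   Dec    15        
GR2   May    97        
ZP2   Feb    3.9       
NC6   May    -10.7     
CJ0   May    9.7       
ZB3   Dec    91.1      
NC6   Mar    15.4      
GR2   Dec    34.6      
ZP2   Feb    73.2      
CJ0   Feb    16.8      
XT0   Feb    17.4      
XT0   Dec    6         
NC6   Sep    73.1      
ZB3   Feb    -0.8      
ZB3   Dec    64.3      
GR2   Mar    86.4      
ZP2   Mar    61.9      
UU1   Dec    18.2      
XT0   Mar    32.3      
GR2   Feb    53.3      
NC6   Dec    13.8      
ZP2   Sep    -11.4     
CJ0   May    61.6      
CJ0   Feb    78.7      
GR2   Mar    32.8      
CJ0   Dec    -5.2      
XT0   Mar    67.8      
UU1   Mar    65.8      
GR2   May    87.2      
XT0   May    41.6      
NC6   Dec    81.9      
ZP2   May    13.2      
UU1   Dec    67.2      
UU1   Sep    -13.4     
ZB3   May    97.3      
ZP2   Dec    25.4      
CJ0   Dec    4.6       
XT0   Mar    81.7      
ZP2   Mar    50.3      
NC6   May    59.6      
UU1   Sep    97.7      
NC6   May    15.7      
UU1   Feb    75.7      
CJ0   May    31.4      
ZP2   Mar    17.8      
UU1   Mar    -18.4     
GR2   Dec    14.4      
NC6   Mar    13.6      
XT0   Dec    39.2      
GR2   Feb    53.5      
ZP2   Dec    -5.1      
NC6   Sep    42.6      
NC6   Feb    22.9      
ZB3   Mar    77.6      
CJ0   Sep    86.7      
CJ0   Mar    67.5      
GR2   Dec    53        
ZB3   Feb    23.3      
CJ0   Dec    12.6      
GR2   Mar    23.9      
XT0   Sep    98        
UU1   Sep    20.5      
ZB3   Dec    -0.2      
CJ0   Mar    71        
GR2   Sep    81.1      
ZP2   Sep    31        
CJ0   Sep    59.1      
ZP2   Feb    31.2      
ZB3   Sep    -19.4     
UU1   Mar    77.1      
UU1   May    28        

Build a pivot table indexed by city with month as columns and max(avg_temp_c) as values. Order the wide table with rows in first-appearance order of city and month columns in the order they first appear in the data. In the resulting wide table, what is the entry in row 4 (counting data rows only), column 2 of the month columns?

57

With rows in first-appearance order of city, row 4 is city=ZP2. month columns in first-appearance order: May, Sep, Feb, Dec, Mar; column 2 is Sep.
Long rows with city=ZP2, month=Sep: max(57, -11.4, 31) = 57.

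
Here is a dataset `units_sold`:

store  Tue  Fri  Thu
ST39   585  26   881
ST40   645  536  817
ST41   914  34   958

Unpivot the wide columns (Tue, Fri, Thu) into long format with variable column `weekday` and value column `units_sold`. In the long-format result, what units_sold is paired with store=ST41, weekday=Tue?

914

Unpivoting turns each (store, wide-column) pair into one long row.
The wide cell at row ST41, column Tue holds 914, so the long row (ST41, Tue) has units_sold=914.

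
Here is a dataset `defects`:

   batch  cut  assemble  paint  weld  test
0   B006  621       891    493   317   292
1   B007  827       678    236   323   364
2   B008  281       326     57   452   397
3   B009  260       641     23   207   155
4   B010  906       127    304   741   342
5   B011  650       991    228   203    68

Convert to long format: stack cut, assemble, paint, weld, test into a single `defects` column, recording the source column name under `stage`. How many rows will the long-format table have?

6 batch values × 5 melted columns = 30 rows.

30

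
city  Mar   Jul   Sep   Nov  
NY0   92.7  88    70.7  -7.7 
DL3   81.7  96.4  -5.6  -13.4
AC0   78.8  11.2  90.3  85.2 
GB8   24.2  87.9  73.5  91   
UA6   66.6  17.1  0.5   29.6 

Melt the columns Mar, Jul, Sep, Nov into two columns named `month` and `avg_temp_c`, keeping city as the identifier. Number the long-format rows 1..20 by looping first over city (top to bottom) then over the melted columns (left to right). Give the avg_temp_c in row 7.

-5.6

20 rows total (5 × 4). Row 7: index ⌊(7-1)/4⌋ = 1 into city → DL3; (7-1) mod 4 = 2 into the melted columns → Sep.
So row 7 is (DL3, Sep, -5.6); avg_temp_c = -5.6.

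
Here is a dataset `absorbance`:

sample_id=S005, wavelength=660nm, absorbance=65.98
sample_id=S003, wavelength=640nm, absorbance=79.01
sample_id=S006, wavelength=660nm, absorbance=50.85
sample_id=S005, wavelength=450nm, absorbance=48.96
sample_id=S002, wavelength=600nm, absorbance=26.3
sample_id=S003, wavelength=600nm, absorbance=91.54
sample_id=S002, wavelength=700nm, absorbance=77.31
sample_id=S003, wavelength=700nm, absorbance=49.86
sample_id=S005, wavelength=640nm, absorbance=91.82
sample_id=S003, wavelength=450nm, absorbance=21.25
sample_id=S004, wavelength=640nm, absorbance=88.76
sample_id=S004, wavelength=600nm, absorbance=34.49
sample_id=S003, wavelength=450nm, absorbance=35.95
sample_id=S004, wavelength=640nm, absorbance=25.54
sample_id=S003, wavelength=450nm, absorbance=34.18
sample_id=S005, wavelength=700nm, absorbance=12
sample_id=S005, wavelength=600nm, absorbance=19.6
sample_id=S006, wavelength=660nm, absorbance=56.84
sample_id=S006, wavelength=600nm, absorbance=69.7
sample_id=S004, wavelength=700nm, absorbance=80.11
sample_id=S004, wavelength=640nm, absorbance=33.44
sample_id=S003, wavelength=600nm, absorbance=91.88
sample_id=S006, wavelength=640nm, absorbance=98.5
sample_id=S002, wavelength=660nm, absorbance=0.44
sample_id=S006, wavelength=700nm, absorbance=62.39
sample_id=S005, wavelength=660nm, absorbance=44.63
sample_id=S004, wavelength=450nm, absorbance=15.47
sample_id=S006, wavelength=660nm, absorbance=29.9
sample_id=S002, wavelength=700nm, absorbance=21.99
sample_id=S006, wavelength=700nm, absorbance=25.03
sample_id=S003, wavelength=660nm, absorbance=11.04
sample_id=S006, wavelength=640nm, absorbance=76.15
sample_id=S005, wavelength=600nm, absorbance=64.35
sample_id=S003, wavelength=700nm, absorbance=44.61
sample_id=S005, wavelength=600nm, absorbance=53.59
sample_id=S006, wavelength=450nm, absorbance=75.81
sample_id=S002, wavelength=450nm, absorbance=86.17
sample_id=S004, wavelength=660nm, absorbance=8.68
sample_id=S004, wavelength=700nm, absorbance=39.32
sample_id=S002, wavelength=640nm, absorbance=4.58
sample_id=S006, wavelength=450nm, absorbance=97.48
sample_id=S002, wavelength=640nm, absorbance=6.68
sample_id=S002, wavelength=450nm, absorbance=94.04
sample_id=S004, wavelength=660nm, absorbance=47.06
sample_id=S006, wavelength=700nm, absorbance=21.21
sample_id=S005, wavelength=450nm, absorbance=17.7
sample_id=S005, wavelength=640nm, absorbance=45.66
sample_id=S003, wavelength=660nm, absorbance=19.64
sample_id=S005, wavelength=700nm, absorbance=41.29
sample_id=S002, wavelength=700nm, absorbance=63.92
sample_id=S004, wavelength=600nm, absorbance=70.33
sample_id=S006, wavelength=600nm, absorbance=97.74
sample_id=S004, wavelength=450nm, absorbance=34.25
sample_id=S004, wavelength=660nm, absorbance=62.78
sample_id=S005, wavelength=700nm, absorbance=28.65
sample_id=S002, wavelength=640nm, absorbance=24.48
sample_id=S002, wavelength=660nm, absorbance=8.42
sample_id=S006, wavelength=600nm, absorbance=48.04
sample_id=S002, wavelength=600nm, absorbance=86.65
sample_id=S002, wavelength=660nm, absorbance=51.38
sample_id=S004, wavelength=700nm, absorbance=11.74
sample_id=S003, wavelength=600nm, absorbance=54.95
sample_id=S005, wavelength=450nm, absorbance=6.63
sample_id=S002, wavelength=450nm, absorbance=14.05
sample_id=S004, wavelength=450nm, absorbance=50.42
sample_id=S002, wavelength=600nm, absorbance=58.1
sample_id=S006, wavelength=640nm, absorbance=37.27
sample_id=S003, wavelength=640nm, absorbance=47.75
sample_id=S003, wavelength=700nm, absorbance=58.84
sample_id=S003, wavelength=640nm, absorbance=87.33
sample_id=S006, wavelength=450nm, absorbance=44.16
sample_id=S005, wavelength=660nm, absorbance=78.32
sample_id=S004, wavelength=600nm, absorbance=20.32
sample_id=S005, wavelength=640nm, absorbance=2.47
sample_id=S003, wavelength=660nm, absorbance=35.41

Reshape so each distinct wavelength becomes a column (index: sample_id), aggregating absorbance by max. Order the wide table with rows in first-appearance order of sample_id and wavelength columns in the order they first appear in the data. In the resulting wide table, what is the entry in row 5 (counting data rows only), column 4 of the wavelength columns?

With rows in first-appearance order of sample_id, row 5 is sample_id=S004. wavelength columns in first-appearance order: 660nm, 640nm, 450nm, 600nm, 700nm; column 4 is 600nm.
Long rows with sample_id=S004, wavelength=600nm: max(34.49, 70.33, 20.32) = 70.33.

70.33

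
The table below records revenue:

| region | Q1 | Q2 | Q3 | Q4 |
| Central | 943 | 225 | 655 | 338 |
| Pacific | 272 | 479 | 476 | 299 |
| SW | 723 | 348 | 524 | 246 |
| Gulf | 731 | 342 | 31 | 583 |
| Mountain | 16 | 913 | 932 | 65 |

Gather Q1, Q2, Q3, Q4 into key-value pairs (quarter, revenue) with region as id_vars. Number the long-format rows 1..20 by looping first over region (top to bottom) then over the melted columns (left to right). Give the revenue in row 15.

31

20 rows total (5 × 4). Row 15: index ⌊(15-1)/4⌋ = 3 into region → Gulf; (15-1) mod 4 = 2 into the melted columns → Q3.
So row 15 is (Gulf, Q3, 31); revenue = 31.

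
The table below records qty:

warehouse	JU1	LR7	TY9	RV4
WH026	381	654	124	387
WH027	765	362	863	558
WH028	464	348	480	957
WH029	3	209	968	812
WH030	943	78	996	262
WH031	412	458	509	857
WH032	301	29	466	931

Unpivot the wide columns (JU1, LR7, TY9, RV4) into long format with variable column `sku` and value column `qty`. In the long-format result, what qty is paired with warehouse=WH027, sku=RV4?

558

Unpivoting turns each (warehouse, wide-column) pair into one long row.
The wide cell at row WH027, column RV4 holds 558, so the long row (WH027, RV4) has qty=558.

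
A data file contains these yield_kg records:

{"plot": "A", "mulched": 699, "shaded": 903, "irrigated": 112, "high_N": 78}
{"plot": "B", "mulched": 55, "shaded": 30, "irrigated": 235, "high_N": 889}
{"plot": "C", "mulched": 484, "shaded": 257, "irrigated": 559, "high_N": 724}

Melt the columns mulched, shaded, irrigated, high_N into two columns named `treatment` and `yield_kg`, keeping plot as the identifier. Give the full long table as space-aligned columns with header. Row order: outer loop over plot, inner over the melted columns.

Each (plot, column) pair becomes one row: 3 × 4 = 12 rows.
For example, (A, mulched) → yield_kg=699.

plot  treatment  yield_kg
A     mulched    699     
A     shaded     903     
A     irrigated  112     
A     high_N     78      
B     mulched    55      
B     shaded     30      
B     irrigated  235     
B     high_N     889     
C     mulched    484     
C     shaded     257     
C     irrigated  559     
C     high_N     724     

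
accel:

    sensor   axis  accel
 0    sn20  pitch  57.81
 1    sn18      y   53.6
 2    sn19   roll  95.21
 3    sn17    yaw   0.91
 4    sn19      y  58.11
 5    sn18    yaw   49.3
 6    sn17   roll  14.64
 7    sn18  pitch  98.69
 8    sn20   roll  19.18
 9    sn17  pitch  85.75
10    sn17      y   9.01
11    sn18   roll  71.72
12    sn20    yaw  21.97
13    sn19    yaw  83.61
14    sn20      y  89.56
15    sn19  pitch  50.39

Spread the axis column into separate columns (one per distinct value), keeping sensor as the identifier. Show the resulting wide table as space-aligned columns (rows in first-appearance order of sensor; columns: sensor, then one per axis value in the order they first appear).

Columns: sensor plus the 4 distinct axis values (pitch, y, roll, yaw).
For example, row sn20 column pitch takes accel=57.81 from the long row (sn20, pitch).

sensor  pitch  y      roll   yaw  
sn20    57.81  89.56  19.18  21.97
sn18    98.69  53.6   71.72  49.3 
sn19    50.39  58.11  95.21  83.61
sn17    85.75  9.01   14.64  0.91 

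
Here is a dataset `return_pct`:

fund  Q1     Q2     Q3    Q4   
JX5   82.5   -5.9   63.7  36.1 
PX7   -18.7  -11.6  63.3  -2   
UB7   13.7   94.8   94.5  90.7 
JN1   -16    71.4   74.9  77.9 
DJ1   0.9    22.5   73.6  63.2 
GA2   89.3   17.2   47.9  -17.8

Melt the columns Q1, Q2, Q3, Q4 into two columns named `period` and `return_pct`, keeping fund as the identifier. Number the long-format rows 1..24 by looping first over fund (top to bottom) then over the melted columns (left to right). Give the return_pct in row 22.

17.2

24 rows total (6 × 4). Row 22: index ⌊(22-1)/4⌋ = 5 into fund → GA2; (22-1) mod 4 = 1 into the melted columns → Q2.
So row 22 is (GA2, Q2, 17.2); return_pct = 17.2.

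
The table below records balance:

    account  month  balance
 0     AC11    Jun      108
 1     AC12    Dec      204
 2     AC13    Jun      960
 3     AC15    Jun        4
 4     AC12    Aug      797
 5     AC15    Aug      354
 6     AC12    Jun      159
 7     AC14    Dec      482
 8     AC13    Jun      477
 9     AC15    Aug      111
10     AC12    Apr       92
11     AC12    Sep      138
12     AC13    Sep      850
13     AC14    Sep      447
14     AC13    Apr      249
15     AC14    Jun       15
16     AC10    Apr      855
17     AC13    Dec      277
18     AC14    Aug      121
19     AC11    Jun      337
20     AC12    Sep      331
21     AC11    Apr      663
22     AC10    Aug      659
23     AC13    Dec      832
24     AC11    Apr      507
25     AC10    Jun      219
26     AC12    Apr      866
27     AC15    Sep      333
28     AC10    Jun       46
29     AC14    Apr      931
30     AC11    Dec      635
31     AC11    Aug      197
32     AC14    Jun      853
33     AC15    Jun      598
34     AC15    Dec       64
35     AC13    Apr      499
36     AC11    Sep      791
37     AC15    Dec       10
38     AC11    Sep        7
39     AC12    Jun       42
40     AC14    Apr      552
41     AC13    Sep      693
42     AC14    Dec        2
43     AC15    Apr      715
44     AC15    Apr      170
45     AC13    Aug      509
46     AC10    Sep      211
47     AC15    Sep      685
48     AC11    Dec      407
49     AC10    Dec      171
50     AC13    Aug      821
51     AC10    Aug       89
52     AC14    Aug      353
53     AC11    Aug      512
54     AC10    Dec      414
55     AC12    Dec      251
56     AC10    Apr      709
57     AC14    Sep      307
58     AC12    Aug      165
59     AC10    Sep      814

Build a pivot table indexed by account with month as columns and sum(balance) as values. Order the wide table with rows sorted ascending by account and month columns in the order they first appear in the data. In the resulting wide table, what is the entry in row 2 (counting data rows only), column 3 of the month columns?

709

With rows sorted ascending by account, row 2 is account=AC11. month columns in first-appearance order: Jun, Dec, Aug, Apr, Sep; column 3 is Aug.
Long rows with account=AC11, month=Aug: 197 + 512 = 709.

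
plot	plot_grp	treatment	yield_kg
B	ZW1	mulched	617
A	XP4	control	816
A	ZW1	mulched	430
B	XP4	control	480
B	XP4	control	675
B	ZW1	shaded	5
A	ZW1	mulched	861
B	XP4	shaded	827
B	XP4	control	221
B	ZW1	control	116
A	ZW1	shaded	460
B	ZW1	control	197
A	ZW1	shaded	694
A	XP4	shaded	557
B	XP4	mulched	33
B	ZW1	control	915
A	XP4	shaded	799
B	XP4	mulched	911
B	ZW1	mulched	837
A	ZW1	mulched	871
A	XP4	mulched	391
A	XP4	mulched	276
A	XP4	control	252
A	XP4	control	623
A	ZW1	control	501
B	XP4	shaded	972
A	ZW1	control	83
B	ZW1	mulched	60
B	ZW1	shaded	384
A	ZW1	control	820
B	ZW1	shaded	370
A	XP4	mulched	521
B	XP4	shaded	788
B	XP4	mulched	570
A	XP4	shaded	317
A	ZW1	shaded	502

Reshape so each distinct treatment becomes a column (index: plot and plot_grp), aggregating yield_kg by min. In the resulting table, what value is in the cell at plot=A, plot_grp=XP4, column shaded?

Rows with plot=A, plot_grp=XP4 and treatment=shaded: yield_kg values are 557, 799, 317.
min(557, 799, 317) = 317.

317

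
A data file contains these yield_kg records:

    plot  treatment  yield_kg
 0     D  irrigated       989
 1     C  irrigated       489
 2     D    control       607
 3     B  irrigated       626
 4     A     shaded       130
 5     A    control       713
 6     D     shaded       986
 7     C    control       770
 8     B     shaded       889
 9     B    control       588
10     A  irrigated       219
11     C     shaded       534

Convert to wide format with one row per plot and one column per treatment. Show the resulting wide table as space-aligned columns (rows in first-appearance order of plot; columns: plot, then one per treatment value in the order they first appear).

plot  irrigated  control  shaded
D     989        607      986   
C     489        770      534   
B     626        588      889   
A     219        713      130   

Columns: plot plus the 3 distinct treatment values (irrigated, control, shaded).
For example, row D column irrigated takes yield_kg=989 from the long row (D, irrigated).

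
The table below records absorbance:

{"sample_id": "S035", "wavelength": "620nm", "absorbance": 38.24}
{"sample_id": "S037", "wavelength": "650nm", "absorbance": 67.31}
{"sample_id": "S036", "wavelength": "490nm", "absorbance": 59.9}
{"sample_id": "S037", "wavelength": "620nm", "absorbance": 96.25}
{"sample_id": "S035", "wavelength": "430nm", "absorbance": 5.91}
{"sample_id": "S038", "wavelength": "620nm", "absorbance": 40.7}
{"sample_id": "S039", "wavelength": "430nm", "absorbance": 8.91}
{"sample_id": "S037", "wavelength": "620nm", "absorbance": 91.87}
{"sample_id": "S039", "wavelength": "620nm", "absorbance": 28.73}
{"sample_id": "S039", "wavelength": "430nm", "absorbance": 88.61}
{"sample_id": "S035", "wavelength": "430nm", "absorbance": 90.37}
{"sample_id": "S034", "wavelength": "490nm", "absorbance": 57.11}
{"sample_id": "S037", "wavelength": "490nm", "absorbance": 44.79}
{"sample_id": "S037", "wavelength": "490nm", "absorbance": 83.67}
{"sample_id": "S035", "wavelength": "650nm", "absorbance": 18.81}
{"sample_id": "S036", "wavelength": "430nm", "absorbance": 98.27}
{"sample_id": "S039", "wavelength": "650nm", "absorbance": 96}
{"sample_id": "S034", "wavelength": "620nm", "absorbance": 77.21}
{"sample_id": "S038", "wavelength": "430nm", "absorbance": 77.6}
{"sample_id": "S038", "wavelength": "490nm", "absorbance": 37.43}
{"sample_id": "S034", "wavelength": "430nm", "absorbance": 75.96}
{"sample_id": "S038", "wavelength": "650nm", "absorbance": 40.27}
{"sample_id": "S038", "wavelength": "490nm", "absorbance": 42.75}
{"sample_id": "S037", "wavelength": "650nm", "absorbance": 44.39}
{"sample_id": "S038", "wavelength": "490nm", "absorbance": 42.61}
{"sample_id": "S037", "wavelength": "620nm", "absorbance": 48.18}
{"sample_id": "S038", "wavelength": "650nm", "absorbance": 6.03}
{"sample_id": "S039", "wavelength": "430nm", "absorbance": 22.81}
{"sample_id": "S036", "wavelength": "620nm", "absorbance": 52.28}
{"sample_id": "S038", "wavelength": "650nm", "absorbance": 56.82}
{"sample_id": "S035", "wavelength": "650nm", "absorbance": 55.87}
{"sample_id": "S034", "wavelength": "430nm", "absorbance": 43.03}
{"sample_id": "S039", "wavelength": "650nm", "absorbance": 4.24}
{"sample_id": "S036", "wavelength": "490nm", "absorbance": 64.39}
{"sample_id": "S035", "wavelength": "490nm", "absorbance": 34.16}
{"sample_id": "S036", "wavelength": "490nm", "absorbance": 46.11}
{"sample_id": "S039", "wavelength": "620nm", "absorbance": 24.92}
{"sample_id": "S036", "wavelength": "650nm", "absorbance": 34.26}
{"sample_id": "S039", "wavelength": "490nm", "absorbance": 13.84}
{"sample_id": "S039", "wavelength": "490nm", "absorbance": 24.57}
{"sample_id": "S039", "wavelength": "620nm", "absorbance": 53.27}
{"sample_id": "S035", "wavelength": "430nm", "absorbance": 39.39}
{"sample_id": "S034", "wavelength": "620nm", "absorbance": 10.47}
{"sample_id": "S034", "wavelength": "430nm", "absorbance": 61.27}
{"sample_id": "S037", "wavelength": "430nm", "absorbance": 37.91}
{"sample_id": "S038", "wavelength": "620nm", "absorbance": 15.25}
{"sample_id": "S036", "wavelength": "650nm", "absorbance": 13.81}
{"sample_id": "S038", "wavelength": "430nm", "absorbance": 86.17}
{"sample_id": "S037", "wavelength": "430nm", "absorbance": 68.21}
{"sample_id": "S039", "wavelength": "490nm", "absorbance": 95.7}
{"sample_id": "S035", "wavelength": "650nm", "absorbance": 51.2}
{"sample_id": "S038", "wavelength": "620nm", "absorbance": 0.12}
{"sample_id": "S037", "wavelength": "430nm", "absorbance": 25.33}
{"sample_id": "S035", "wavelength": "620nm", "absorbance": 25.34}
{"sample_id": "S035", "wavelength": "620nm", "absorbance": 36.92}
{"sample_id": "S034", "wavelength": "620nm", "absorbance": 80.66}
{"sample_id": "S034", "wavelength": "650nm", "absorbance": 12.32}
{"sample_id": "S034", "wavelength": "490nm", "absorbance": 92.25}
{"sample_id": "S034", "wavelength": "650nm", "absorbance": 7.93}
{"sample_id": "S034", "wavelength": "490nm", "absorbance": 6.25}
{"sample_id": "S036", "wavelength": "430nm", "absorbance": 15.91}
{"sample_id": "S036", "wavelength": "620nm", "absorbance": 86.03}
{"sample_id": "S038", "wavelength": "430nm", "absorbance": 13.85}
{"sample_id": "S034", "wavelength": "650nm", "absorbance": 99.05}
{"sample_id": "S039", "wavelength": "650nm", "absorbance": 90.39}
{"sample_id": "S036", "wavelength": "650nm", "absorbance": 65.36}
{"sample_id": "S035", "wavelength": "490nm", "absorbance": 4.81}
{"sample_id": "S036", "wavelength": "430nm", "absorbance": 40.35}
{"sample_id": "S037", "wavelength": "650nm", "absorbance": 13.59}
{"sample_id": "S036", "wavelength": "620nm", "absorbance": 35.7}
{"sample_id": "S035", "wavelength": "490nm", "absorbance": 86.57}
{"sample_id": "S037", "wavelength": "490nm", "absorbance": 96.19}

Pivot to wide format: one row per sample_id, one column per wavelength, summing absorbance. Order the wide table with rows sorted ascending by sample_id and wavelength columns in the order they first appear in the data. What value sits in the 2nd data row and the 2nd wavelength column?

125.88

With rows sorted ascending by sample_id, row 2 is sample_id=S035. wavelength columns in first-appearance order: 620nm, 650nm, 490nm, 430nm; column 2 is 650nm.
Long rows with sample_id=S035, wavelength=650nm: 18.81 + 55.87 + 51.2 = 125.88.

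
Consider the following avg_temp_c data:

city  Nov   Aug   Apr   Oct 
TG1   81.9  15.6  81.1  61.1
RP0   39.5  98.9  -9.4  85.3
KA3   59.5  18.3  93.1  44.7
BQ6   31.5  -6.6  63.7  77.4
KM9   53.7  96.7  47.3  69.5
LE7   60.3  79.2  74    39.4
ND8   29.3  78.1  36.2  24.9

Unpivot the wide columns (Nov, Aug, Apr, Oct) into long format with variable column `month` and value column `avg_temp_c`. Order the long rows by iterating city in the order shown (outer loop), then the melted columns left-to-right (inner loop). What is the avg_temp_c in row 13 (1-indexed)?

31.5

28 rows total (7 × 4). Row 13: index ⌊(13-1)/4⌋ = 3 into city → BQ6; (13-1) mod 4 = 0 into the melted columns → Nov.
So row 13 is (BQ6, Nov, 31.5); avg_temp_c = 31.5.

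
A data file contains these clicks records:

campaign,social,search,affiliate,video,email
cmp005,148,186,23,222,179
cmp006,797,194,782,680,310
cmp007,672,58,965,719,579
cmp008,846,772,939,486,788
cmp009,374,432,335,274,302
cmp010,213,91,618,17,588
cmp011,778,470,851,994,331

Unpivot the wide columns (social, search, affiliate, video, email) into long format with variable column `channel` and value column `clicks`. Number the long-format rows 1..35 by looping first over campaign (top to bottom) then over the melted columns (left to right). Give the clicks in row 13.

965

35 rows total (7 × 5). Row 13: index ⌊(13-1)/5⌋ = 2 into campaign → cmp007; (13-1) mod 5 = 2 into the melted columns → affiliate.
So row 13 is (cmp007, affiliate, 965); clicks = 965.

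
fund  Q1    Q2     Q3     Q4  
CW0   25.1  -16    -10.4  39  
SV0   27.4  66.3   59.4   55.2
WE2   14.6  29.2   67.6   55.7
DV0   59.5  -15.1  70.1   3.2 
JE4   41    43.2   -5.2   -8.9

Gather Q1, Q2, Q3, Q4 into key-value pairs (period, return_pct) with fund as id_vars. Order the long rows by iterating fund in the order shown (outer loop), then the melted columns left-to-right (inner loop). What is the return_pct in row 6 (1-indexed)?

66.3

20 rows total (5 × 4). Row 6: index ⌊(6-1)/4⌋ = 1 into fund → SV0; (6-1) mod 4 = 1 into the melted columns → Q2.
So row 6 is (SV0, Q2, 66.3); return_pct = 66.3.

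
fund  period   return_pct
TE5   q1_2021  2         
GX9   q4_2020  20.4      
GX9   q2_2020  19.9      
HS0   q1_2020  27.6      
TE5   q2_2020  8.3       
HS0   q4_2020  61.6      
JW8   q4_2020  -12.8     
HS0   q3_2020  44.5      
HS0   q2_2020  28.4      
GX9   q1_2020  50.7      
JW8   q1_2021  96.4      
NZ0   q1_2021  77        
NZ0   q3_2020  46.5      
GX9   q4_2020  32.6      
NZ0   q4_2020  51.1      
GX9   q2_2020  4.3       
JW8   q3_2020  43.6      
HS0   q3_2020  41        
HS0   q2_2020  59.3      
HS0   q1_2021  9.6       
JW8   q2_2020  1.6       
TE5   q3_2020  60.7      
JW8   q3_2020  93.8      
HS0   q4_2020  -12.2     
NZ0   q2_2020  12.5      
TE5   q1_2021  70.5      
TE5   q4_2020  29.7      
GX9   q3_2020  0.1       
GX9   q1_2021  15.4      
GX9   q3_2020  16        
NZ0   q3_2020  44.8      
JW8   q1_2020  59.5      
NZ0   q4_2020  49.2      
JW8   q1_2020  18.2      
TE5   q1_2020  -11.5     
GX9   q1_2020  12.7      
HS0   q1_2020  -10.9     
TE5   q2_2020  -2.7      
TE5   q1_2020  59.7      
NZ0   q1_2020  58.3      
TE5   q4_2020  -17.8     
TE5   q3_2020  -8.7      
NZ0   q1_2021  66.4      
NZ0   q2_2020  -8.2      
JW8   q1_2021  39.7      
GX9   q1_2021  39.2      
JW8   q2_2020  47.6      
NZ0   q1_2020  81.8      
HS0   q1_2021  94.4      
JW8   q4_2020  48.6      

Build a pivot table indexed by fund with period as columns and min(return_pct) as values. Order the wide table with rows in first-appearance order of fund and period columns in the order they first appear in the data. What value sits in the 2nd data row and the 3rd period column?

4.3

With rows in first-appearance order of fund, row 2 is fund=GX9. period columns in first-appearance order: q1_2021, q4_2020, q2_2020, q1_2020, q3_2020; column 3 is q2_2020.
Long rows with fund=GX9, period=q2_2020: min(19.9, 4.3) = 4.3.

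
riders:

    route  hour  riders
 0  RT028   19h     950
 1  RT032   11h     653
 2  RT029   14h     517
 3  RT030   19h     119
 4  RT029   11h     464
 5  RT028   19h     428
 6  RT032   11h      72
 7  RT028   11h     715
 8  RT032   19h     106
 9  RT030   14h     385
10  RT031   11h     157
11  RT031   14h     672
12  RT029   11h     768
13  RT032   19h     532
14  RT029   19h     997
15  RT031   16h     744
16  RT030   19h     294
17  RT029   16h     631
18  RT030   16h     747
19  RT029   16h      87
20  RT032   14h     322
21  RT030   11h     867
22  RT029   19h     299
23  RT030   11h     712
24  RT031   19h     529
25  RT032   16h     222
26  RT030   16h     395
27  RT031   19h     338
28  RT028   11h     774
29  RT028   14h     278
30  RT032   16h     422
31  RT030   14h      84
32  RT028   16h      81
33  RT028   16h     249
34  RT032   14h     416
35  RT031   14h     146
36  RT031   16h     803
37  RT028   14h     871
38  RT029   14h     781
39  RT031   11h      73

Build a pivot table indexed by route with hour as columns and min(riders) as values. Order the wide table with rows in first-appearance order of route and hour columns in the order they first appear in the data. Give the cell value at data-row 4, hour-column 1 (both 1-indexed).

119

With rows in first-appearance order of route, row 4 is route=RT030. hour columns in first-appearance order: 19h, 11h, 14h, 16h; column 1 is 19h.
Long rows with route=RT030, hour=19h: min(119, 294) = 119.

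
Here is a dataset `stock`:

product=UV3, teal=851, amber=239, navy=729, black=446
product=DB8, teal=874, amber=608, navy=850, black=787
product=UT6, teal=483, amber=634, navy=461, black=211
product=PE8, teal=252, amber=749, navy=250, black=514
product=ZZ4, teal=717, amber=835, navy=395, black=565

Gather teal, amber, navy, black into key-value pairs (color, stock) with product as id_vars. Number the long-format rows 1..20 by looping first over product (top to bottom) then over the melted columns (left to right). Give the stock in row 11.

20 rows total (5 × 4). Row 11: index ⌊(11-1)/4⌋ = 2 into product → UT6; (11-1) mod 4 = 2 into the melted columns → navy.
So row 11 is (UT6, navy, 461); stock = 461.

461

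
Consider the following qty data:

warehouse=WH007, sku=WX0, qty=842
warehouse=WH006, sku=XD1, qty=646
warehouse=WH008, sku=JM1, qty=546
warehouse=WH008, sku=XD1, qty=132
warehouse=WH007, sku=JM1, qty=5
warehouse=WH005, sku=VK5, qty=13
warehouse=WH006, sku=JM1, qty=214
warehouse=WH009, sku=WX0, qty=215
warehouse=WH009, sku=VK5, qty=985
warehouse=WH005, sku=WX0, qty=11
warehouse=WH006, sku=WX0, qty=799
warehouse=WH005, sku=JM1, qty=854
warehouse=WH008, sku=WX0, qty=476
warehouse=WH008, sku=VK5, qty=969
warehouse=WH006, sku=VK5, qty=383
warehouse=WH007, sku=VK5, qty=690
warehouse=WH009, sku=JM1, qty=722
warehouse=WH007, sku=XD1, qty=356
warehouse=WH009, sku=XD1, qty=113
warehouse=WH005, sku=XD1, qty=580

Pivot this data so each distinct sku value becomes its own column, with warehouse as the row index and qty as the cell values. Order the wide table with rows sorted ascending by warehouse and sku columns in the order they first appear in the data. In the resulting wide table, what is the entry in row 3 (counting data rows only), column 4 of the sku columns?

690

With rows sorted ascending by warehouse, row 3 is warehouse=WH007. sku columns in first-appearance order: WX0, XD1, JM1, VK5; column 4 is VK5.
Long rows with warehouse=WH007, sku=VK5: qty = 690.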